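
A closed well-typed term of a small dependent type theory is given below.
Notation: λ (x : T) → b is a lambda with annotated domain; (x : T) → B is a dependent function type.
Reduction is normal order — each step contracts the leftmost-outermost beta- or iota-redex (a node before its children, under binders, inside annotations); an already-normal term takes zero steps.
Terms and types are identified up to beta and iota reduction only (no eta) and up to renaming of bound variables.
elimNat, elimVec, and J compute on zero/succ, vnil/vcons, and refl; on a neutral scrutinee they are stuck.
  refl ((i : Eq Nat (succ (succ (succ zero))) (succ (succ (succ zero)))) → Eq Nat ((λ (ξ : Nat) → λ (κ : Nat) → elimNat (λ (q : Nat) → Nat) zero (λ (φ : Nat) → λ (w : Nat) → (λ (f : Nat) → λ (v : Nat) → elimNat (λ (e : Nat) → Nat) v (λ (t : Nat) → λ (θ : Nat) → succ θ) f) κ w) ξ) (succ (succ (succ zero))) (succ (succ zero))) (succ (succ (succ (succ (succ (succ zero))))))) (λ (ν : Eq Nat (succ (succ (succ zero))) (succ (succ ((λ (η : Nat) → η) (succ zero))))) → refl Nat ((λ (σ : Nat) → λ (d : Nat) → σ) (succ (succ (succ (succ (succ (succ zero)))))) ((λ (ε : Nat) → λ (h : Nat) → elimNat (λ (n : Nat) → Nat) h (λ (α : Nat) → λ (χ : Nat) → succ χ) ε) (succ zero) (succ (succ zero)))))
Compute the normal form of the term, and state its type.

resulting normal form:
  refl ((i : Eq Nat (succ (succ (succ zero))) (succ (succ (succ zero)))) → Eq Nat (succ (succ (succ (succ (succ (succ zero)))))) (succ (succ (succ (succ (succ (succ zero))))))) (λ (ξ : Eq Nat (succ (succ (succ zero))) (succ (succ (succ zero)))) → refl Nat (succ (succ (succ (succ (succ (succ zero)))))))
the term's type:
  Eq ((i : Eq Nat (succ (succ (succ zero))) (succ (succ (succ zero)))) → Eq Nat (succ (succ (succ (succ (succ (succ zero)))))) (succ (succ (succ (succ (succ (succ zero))))))) (λ (ξ : Eq Nat (succ (succ (succ zero))) (succ (succ (succ zero)))) → refl Nat (succ (succ (succ (succ (succ (succ zero))))))) (λ (κ : Eq Nat (succ (succ (succ zero))) (succ (succ (succ zero)))) → refl Nat (succ (succ (succ (succ (succ (succ zero)))))))


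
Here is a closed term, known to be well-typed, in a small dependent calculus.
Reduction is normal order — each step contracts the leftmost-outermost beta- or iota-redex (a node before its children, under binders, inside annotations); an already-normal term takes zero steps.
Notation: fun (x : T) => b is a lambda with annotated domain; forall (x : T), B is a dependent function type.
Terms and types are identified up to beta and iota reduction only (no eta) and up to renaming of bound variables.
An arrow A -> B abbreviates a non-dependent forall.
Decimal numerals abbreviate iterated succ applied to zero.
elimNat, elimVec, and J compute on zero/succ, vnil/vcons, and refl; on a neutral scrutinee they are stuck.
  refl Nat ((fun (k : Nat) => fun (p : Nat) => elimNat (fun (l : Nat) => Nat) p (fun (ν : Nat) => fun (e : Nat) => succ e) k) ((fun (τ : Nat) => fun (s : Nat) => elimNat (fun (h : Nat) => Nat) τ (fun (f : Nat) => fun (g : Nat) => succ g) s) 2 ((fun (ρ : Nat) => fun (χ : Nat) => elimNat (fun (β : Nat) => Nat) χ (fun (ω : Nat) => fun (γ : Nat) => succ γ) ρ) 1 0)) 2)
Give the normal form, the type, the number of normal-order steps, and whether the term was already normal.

reduced normal form:
  refl Nat 5
inferred type:
  Eq Nat 5 5
steps to reach normal form (normal order): 24
term was already normal: no
first redex: a beta-redex


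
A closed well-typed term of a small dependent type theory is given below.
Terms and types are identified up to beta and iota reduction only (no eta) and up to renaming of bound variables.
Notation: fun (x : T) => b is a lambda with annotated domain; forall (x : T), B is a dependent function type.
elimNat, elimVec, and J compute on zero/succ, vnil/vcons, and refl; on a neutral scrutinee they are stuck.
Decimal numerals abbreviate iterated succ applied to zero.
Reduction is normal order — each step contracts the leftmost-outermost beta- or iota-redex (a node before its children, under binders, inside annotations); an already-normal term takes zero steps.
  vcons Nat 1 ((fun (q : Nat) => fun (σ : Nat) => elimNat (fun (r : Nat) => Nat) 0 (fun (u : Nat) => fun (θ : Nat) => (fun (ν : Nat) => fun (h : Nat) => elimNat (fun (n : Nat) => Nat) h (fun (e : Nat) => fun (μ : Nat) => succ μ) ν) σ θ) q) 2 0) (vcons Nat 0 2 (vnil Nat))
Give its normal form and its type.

reduced normal form:
  vcons Nat 1 0 (vcons Nat 0 2 (vnil Nat))
type:
  Vec Nat 2
observation: 15 normal-order steps separate the term from its normal form.


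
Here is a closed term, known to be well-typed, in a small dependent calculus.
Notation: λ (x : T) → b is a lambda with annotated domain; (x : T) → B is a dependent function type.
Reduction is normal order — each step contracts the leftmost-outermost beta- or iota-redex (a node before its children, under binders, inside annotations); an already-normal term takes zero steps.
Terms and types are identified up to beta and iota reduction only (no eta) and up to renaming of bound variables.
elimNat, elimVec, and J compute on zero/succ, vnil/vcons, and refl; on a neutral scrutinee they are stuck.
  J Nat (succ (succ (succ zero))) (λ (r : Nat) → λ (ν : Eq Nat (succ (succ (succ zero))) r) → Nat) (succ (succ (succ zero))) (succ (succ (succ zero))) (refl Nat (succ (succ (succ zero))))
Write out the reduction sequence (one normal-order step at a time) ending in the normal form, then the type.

normal-order reduction:
  J Nat (succ (succ (succ zero))) (λ (r : Nat) → λ (ν : Eq Nat (succ (succ (succ zero))) r) → Nat) (succ (succ (succ zero))) (succ (succ (succ zero))) (refl Nat (succ (succ (succ zero))))
  ~> succ (succ (succ zero))
type:
  Nat


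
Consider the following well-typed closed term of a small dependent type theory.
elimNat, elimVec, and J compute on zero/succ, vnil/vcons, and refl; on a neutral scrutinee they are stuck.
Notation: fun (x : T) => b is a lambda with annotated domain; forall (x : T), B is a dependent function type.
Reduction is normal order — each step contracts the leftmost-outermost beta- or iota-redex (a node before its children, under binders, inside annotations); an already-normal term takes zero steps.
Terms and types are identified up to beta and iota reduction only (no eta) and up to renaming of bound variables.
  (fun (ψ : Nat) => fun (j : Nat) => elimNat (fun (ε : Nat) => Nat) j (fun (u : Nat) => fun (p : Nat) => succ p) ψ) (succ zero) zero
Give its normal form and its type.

reduced normal form:
  succ zero
inferred type:
  Nat


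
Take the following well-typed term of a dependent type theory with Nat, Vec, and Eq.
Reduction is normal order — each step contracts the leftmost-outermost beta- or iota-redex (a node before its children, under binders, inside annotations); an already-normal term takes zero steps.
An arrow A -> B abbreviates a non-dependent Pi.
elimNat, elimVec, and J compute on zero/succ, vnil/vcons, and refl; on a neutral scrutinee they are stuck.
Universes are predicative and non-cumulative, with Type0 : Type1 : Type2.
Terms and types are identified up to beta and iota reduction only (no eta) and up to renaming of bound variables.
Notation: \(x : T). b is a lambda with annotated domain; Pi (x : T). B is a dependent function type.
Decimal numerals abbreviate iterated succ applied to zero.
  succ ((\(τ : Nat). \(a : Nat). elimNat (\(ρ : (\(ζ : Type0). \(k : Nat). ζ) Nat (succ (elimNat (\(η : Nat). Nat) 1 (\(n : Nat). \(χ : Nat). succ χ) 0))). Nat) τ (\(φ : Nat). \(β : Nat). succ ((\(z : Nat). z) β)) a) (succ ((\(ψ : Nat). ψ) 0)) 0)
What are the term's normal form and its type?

reduced normal form:
  2
inferred type:
  Nat


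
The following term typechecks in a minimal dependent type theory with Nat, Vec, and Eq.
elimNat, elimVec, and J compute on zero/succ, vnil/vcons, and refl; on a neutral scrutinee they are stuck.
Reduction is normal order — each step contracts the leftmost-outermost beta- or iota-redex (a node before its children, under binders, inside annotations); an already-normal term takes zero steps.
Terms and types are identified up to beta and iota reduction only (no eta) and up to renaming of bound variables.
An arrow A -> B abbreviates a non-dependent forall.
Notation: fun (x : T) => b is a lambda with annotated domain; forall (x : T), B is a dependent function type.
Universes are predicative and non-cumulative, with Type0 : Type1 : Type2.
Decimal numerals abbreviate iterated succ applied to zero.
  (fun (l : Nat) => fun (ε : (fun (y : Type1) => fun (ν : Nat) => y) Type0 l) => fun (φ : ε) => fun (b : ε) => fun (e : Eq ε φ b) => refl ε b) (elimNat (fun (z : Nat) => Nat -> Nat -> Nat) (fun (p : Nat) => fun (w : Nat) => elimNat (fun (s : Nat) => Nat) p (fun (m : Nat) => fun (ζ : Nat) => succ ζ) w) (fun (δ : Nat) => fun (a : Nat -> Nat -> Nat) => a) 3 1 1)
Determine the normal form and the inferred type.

normal form:
  fun (l : Type0) => fun (ε : l) => fun (y : l) => fun (ν : Eq l ε y) => refl l y
the term's type:
  forall (l : Type0), forall (ε : l), forall (y : l), Eq l ε y -> Eq l y y
observation: the term reaches its normal form after 3 normal-order steps.


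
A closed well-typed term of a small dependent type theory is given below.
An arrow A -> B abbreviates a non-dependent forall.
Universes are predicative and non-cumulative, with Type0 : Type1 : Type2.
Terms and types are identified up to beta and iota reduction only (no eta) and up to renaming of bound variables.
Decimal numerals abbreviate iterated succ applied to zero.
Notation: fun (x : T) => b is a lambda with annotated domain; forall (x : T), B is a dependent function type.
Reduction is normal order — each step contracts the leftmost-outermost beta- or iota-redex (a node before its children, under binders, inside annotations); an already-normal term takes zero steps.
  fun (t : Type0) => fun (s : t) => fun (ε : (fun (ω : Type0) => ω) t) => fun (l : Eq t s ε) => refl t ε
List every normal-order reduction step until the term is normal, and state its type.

normal-order reduction sequence:
  fun (t : Type0) => fun (s : t) => fun (ε : (fun (ω : Type0) => ω) t) => fun (l : Eq t s ε) => refl t ε
  ~> fun (t : Type0) => fun (s : t) => fun (ε : t) => fun (ω : Eq t s ε) => refl t ε
the term's type:
  forall (t : Type0), forall (s : t), forall (ε : t), Eq t s ε -> Eq t ε ε


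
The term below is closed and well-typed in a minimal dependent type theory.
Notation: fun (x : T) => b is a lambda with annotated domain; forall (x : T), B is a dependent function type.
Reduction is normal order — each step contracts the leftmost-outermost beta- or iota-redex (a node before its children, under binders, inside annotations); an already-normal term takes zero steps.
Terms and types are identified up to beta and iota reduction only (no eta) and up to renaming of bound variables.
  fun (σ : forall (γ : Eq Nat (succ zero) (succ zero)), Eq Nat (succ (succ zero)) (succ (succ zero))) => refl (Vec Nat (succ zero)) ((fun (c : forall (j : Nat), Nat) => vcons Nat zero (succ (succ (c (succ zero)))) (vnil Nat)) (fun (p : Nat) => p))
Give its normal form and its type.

normal form:
  fun (σ : forall (γ : Eq Nat (succ zero) (succ zero)), Eq Nat (succ (succ zero)) (succ (succ zero))) => refl (Vec Nat (succ zero)) (vcons Nat zero (succ (succ (succ zero))) (vnil Nat))
the term's type:
  forall (σ : forall (γ : Eq Nat (succ zero) (succ zero)), Eq Nat (succ (succ zero)) (succ (succ zero))), Eq (Vec Nat (succ zero)) (vcons Nat zero (succ (succ (succ zero))) (vnil Nat)) (vcons Nat zero (succ (succ (succ zero))) (vnil Nat))


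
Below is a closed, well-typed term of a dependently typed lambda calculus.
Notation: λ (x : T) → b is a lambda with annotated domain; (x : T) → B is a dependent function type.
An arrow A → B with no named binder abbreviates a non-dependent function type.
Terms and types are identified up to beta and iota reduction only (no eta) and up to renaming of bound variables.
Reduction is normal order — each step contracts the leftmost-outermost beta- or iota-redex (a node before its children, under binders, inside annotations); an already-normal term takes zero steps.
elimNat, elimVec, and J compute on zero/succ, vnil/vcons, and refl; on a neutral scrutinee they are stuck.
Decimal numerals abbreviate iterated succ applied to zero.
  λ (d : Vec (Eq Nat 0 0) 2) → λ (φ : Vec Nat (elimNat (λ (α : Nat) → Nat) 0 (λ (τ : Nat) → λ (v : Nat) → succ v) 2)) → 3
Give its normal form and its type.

reduced normal form:
  λ (d : Vec (Eq Nat 0 0) 2) → λ (φ : Vec Nat 2) → 3
inferred type:
  Vec (Eq Nat 0 0) 2 → Vec Nat 2 → Nat
observation: the term reaches its normal form after 7 normal-order steps.


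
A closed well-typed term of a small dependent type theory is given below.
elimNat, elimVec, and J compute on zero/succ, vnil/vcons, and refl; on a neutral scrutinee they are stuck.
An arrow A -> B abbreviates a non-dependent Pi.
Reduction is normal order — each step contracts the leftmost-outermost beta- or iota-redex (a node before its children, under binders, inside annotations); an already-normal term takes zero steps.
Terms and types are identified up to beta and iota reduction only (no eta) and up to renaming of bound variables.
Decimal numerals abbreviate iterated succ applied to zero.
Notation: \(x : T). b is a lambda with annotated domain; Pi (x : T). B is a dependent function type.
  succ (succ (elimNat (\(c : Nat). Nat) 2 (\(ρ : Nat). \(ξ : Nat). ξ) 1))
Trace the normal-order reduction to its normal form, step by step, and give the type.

normal-order reduction sequence:
  succ (succ (elimNat (\(c : Nat). Nat) 2 (\(ρ : Nat). \(ξ : Nat). ξ) 1))
  ~> succ (succ ((\(c : Nat). \(ρ : Nat). ρ) 0 (elimNat (\(ξ : Nat). Nat) 2 (\(i : Nat). \(e : Nat). e) 0)))
  ~> succ (succ ((\(c : Nat). c) (elimNat (\(ρ : Nat). Nat) 2 (\(ξ : Nat). \(i : Nat). i) 0)))
  ~> succ (succ (elimNat (\(c : Nat). Nat) 2 (\(ρ : Nat). \(ξ : Nat). ξ) 0))
  ~> 4
the term's type:
  Nat


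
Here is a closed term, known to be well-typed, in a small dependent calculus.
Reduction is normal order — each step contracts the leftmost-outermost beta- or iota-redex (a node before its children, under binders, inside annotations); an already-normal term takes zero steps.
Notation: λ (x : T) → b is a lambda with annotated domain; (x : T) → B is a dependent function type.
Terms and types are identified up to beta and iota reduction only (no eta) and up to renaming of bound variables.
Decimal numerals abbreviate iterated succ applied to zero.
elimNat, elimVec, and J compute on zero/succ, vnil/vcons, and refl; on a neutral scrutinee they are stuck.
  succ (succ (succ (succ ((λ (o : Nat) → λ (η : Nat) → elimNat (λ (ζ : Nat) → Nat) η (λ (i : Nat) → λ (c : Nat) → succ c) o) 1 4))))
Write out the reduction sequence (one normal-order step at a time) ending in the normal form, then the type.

reduction (normal order):
  succ (succ (succ (succ ((λ (o : Nat) → λ (η : Nat) → elimNat (λ (ζ : Nat) → Nat) η (λ (i : Nat) → λ (c : Nat) → succ c) o) 1 4))))
  ~> succ (succ (succ (succ ((λ (o : Nat) → elimNat (λ (η : Nat) → Nat) o (λ (ζ : Nat) → λ (i : Nat) → succ i) 1) 4))))
  ~> succ (succ (succ (succ (elimNat (λ (o : Nat) → Nat) 4 (λ (η : Nat) → λ (ζ : Nat) → succ ζ) 1))))
  ~> succ (succ (succ (succ ((λ (o : Nat) → λ (η : Nat) → succ η) 0 (elimNat (λ (ζ : Nat) → Nat) 4 (λ (i : Nat) → λ (c : Nat) → succ c) 0)))))
  ~> succ (succ (succ (succ ((λ (o : Nat) → succ o) (elimNat (λ (η : Nat) → Nat) 4 (λ (ζ : Nat) → λ (i : Nat) → succ i) 0)))))
  ~> succ (succ (succ (succ (succ (elimNat (λ (o : Nat) → Nat) 4 (λ (η : Nat) → λ (ζ : Nat) → succ ζ) 0)))))
  ~> 9
type:
  Nat


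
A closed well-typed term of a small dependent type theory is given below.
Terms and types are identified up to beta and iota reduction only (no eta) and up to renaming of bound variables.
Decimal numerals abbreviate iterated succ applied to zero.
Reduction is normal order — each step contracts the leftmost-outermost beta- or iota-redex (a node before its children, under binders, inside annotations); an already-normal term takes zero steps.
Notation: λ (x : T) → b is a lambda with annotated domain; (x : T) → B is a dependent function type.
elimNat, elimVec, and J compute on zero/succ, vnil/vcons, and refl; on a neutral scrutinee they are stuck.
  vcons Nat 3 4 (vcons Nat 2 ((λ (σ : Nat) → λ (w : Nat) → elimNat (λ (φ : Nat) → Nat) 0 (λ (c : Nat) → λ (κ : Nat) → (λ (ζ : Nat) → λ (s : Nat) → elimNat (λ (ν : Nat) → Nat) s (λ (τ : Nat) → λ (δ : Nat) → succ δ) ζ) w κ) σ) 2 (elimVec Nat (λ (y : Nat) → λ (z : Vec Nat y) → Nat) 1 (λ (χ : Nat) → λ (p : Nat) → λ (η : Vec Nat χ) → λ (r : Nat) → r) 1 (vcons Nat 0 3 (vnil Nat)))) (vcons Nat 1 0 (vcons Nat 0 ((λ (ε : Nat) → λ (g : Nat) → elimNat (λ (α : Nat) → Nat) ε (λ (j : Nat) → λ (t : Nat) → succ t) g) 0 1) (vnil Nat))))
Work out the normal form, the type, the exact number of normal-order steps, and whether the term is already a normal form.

normal form:
  vcons Nat 3 4 (vcons Nat 2 2 (vcons Nat 1 0 (vcons Nat 0 1 (vnil Nat))))
the term's type:
  Vec Nat 4
reduction steps (normal order): 39
already normal: no
first redex: a beta-redex


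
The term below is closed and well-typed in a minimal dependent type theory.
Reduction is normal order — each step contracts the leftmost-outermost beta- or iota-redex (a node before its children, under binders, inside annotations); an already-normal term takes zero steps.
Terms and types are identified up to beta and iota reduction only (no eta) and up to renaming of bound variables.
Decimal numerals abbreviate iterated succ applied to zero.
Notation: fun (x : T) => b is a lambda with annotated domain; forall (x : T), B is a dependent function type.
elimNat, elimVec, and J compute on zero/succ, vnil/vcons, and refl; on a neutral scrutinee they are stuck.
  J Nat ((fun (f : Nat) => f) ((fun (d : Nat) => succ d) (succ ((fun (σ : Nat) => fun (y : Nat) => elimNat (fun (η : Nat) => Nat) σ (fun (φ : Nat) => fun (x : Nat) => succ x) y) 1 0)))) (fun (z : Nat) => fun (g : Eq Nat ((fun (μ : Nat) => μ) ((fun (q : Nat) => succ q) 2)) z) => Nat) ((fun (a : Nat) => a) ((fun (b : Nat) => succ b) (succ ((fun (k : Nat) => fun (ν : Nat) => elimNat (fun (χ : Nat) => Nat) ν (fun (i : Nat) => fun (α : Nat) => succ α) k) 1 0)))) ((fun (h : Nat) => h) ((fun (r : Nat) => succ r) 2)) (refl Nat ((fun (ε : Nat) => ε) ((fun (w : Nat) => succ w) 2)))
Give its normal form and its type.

reduced normal form:
  3
type:
  Nat


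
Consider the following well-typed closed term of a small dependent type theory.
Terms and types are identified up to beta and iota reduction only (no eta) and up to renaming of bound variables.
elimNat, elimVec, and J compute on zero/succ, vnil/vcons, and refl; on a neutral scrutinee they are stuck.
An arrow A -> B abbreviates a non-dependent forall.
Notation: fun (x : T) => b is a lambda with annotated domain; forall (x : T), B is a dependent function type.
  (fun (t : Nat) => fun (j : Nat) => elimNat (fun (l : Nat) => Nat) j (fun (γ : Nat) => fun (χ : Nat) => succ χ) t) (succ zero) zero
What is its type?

type:
  Nat


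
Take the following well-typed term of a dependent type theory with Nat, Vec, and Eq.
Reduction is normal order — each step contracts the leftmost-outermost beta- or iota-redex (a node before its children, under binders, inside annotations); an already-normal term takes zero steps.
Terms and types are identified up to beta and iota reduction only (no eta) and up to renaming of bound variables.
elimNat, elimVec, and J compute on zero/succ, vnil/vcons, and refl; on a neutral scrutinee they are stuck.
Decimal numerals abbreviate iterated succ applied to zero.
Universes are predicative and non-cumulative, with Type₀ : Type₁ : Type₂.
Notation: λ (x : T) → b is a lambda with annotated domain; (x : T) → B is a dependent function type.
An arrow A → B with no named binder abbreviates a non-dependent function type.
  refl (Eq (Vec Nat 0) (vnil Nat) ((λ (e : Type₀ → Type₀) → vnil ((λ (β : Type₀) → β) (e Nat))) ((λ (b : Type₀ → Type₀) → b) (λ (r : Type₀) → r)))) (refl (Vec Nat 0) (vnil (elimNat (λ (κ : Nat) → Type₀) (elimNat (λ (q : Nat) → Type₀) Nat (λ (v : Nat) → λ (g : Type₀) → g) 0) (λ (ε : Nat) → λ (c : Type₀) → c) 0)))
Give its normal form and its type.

normal form:
  refl (Eq (Vec Nat 0) (vnil Nat) (vnil Nat)) (refl (Vec Nat 0) (vnil Nat))
the term's type:
  Eq (Eq (Vec Nat 0) (vnil Nat) (vnil Nat)) (refl (Vec Nat 0) (vnil Nat)) (refl (Vec Nat 0) (vnil Nat))


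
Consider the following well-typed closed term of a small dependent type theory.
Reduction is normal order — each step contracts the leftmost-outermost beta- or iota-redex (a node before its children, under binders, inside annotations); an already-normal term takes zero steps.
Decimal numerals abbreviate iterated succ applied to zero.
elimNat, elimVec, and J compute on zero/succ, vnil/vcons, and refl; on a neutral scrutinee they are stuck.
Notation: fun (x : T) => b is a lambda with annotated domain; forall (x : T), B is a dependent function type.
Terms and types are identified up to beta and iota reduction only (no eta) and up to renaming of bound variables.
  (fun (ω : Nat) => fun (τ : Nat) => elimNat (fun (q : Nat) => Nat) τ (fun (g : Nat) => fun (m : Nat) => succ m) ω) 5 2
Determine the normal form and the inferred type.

normal form:
  7
the term's type:
  Nat


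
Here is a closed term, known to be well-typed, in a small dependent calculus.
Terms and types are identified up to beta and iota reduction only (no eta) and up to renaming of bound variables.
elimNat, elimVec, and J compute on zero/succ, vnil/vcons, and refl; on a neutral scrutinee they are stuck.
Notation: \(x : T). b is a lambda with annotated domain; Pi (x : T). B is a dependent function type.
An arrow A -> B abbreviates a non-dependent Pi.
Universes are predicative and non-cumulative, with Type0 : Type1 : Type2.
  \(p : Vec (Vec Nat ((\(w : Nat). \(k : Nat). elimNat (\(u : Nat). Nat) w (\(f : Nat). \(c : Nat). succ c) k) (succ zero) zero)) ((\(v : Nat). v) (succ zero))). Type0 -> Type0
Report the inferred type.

the term's type:
  Vec (Vec Nat (succ zero)) (succ zero) -> Type1


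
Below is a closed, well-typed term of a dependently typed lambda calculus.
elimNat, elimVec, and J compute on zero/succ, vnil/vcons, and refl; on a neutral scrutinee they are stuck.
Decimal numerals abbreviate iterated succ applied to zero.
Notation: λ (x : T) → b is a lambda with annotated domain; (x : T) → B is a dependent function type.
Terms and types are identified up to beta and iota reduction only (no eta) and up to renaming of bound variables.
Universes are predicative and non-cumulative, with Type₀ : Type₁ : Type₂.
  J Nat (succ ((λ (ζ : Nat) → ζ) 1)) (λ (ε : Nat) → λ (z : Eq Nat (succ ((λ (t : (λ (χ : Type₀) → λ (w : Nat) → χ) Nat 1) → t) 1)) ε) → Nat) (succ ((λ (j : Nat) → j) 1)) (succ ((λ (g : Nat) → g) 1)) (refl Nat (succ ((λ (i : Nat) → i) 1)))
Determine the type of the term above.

the term's type:
  Nat


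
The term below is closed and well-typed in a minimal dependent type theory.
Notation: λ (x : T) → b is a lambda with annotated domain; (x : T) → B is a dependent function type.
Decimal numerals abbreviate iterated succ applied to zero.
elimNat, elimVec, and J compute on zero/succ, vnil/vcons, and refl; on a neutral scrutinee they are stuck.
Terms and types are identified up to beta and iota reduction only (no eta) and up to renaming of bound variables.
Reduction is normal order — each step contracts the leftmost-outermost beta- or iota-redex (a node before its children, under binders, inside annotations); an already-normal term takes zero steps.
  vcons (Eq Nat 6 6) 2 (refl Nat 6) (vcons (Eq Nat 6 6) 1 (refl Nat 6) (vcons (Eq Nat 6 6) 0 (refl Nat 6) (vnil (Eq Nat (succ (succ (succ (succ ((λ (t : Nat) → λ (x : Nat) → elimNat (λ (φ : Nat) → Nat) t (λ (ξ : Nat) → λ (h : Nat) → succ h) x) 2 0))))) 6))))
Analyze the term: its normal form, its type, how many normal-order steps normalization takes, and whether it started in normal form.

resulting normal form:
  vcons (Eq Nat 6 6) 2 (refl Nat 6) (vcons (Eq Nat 6 6) 1 (refl Nat 6) (vcons (Eq Nat 6 6) 0 (refl Nat 6) (vnil (Eq Nat 6 6))))
type:
  Vec (Eq Nat 6 6) 3
steps to reach normal form (normal order): 3
already normal: no
first contracted redex: a beta-redex


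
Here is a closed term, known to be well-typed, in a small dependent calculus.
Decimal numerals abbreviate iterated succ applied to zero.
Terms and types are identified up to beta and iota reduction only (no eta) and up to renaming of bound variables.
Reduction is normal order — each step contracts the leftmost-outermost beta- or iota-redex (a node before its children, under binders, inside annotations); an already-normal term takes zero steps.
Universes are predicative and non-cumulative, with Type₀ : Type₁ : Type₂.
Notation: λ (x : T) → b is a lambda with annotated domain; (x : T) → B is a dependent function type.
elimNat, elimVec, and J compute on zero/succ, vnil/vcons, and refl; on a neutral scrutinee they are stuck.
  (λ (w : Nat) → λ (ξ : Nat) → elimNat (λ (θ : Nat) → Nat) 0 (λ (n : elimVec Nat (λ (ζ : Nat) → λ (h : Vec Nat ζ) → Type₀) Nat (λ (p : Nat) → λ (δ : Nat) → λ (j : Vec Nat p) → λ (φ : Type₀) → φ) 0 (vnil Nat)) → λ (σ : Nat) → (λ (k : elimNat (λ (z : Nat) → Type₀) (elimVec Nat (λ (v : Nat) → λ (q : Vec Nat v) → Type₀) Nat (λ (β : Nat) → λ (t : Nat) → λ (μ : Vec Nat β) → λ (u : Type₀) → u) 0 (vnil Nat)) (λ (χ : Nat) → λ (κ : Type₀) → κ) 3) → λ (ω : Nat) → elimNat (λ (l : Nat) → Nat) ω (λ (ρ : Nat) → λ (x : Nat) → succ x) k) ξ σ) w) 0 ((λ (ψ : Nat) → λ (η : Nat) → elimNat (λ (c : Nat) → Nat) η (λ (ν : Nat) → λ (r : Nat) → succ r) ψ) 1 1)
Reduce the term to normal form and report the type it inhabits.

normal form:
  0
type:
  Nat
observation: 3 normal-order steps normalize the term, beginning with a beta-redex.


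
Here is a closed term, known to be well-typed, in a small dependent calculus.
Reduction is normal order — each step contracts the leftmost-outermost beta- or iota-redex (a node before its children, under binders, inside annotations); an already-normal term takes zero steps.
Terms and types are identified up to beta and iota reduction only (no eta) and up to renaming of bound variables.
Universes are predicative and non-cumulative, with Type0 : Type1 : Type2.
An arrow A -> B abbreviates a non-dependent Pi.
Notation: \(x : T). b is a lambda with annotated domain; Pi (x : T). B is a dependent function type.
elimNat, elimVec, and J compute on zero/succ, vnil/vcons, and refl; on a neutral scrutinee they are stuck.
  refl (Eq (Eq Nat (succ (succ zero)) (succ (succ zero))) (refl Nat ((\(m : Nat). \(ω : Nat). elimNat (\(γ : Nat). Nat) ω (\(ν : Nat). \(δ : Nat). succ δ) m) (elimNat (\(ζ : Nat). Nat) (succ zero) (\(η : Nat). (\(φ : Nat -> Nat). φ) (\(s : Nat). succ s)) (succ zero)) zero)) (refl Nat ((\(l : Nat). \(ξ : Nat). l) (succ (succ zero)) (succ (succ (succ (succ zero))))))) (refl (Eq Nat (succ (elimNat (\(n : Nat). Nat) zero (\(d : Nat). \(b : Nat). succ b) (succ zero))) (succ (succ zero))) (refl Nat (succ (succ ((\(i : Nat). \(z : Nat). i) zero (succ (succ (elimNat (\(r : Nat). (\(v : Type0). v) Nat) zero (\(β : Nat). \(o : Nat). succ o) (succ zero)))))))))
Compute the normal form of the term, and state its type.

normal form:
  refl (Eq (Eq Nat (succ (succ zero)) (succ (succ zero))) (refl Nat (succ (succ zero))) (refl Nat (succ (succ zero)))) (refl (Eq Nat (succ (succ zero)) (succ (succ zero))) (refl Nat (succ (succ zero))))
the term's type:
  Eq (Eq (Eq Nat (succ (succ zero)) (succ (succ zero))) (refl Nat (succ (succ zero))) (refl Nat (succ (succ zero)))) (refl (Eq Nat (succ (succ zero)) (succ (succ zero))) (refl Nat (succ (succ zero)))) (refl (Eq Nat (succ (succ zero)) (succ (succ zero))) (refl Nat (succ (succ zero))))


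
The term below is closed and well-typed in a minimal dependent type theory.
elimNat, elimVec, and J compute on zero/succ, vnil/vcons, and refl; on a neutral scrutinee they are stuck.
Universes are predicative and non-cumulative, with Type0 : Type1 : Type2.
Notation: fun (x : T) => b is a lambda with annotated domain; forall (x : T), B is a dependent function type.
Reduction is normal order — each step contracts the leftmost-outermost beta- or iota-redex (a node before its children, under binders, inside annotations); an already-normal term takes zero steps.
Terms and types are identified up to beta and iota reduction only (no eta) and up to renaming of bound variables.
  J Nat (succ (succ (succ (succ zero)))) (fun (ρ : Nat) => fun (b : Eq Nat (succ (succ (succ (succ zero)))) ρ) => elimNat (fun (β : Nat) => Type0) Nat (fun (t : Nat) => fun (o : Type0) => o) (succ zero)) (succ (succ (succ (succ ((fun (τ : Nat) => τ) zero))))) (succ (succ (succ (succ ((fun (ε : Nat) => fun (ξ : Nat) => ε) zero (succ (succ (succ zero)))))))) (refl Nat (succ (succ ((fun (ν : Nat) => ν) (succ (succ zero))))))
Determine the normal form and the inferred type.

reduced normal form:
  succ (succ (succ (succ zero)))
the term's type:
  Nat


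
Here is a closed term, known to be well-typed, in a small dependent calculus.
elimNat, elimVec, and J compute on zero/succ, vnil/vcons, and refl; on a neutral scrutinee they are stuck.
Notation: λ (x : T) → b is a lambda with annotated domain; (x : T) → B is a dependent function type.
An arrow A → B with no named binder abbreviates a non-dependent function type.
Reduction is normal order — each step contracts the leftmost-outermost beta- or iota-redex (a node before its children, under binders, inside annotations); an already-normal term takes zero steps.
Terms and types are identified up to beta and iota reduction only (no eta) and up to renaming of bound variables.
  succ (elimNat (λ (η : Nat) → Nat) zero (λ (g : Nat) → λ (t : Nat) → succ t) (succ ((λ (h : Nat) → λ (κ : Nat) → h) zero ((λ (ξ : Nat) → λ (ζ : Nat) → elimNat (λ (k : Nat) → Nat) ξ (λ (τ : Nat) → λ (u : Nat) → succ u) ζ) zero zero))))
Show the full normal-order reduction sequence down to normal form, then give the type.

normal-order reduction:
  succ (elimNat (λ (η : Nat) → Nat) zero (λ (g : Nat) → λ (t : Nat) → succ t) (succ ((λ (h : Nat) → λ (κ : Nat) → h) zero ((λ (ξ : Nat) → λ (ζ : Nat) → elimNat (λ (k : Nat) → Nat) ξ (λ (τ : Nat) → λ (u : Nat) → succ u) ζ) zero zero))))
  ~> succ ((λ (η : Nat) → λ (g : Nat) → succ g) ((λ (t : Nat) → λ (h : Nat) → t) zero ((λ (κ : Nat) → λ (ξ : Nat) → elimNat (λ (ζ : Nat) → Nat) κ (λ (k : Nat) → λ (τ : Nat) → succ τ) ξ) zero zero)) (elimNat (λ (u : Nat) → Nat) zero (λ (a : Nat) → λ (γ : Nat) → succ γ) ((λ (c : Nat) → λ (μ : Nat) → c) zero ((λ (w : Nat) → λ (q : Nat) → elimNat (λ (n : Nat) → Nat) w (λ (θ : Nat) → λ (s : Nat) → succ s) q) zero zero))))
  ~> succ ((λ (η : Nat) → succ η) (elimNat (λ (g : Nat) → Nat) zero (λ (t : Nat) → λ (h : Nat) → succ h) ((λ (κ : Nat) → λ (ξ : Nat) → κ) zero ((λ (ζ : Nat) → λ (k : Nat) → elimNat (λ (τ : Nat) → Nat) ζ (λ (u : Nat) → λ (a : Nat) → succ a) k) zero zero))))
  ~> succ (succ (elimNat (λ (η : Nat) → Nat) zero (λ (g : Nat) → λ (t : Nat) → succ t) ((λ (h : Nat) → λ (κ : Nat) → h) zero ((λ (ξ : Nat) → λ (ζ : Nat) → elimNat (λ (k : Nat) → Nat) ξ (λ (τ : Nat) → λ (u : Nat) → succ u) ζ) zero zero))))
  ~> succ (succ (elimNat (λ (η : Nat) → Nat) zero (λ (g : Nat) → λ (t : Nat) → succ t) ((λ (h : Nat) → zero) ((λ (κ : Nat) → λ (ξ : Nat) → elimNat (λ (ζ : Nat) → Nat) κ (λ (k : Nat) → λ (τ : Nat) → succ τ) ξ) zero zero))))
  ~> succ (succ (elimNat (λ (η : Nat) → Nat) zero (λ (g : Nat) → λ (t : Nat) → succ t) zero))
  ~> succ (succ zero)
inferred type:
  Nat


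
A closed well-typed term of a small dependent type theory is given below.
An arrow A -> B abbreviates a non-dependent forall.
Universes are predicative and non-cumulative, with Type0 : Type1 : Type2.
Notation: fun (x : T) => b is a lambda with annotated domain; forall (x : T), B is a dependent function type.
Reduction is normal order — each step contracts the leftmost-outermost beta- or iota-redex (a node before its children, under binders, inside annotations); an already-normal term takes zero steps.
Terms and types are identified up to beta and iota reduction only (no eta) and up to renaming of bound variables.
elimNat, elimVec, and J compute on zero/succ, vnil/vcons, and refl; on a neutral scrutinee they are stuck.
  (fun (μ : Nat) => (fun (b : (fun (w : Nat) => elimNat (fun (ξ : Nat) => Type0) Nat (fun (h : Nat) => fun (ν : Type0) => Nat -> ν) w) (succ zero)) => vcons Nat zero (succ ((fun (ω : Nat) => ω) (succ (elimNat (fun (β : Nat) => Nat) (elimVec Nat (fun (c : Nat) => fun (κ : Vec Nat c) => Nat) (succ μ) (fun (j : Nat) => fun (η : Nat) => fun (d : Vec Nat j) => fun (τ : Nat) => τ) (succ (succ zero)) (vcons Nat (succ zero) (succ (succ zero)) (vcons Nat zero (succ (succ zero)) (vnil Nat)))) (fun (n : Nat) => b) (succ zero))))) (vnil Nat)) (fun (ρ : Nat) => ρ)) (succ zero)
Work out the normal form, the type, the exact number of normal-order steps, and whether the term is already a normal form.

reduced normal form:
  vcons Nat zero (succ (succ (succ (succ zero)))) (vnil Nat)
inferred type:
  Vec Nat (succ zero)
steps to reach normal form (normal order): 18
started in normal form: no
first redex: a beta-redex


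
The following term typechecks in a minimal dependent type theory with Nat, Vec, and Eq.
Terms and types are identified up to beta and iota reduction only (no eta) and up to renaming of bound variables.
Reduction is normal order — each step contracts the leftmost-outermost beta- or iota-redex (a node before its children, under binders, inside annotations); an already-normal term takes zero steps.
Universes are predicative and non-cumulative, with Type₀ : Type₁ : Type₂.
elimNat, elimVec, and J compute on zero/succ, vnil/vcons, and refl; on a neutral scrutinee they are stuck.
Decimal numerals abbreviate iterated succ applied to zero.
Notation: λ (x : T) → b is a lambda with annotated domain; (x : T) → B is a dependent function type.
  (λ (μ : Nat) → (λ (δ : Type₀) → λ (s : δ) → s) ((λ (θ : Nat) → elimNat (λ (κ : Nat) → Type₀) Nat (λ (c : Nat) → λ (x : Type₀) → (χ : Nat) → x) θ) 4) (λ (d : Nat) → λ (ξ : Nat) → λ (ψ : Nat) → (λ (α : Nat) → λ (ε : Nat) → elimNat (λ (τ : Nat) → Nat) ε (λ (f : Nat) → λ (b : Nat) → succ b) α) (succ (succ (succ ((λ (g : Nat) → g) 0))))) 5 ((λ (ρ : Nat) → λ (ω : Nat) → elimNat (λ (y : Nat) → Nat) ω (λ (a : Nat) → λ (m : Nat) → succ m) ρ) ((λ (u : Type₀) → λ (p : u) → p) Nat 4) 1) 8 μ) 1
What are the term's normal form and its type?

reduced normal form:
  4
inferred type:
  Nat


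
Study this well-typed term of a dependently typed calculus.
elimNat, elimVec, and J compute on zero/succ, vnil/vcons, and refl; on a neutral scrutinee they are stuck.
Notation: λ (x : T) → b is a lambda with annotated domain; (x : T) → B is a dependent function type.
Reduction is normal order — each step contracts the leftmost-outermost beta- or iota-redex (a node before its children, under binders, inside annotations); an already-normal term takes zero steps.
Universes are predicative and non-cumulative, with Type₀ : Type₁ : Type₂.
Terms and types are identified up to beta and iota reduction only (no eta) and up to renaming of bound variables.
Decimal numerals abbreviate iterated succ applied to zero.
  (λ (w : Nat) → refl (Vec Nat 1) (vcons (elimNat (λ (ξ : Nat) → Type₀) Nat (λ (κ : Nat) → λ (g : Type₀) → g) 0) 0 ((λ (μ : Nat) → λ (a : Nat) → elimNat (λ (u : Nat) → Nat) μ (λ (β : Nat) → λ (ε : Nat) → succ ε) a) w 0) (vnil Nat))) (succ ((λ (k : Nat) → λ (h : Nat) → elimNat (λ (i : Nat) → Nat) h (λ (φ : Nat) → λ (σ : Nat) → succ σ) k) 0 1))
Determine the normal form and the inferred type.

normal form:
  refl (Vec Nat 1) (vcons Nat 0 2 (vnil Nat))
type:
  Eq (Vec Nat 1) (vcons Nat 0 2 (vnil Nat)) (vcons Nat 0 2 (vnil Nat))


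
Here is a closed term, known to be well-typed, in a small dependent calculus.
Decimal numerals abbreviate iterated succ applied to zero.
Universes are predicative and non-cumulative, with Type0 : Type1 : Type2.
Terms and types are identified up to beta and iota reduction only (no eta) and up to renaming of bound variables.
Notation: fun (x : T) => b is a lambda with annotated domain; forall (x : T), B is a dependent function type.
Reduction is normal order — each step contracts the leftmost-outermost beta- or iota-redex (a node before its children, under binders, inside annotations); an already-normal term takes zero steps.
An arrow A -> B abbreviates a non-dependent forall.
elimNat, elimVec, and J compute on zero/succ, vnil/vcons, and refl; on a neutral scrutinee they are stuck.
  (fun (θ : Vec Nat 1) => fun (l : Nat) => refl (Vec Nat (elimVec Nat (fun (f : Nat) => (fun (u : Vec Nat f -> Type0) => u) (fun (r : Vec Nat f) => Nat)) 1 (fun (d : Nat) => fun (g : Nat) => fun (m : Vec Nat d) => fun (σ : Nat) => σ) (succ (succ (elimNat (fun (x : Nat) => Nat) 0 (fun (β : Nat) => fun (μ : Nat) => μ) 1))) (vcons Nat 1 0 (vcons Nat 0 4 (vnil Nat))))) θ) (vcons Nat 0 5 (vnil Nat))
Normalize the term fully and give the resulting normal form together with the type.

resulting normal form:
  fun (θ : Nat) => refl (Vec Nat 1) (vcons Nat 0 5 (vnil Nat))
inferred type:
  Nat -> Eq (Vec Nat 1) (vcons Nat 0 5 (vnil Nat)) (vcons Nat 0 5 (vnil Nat))


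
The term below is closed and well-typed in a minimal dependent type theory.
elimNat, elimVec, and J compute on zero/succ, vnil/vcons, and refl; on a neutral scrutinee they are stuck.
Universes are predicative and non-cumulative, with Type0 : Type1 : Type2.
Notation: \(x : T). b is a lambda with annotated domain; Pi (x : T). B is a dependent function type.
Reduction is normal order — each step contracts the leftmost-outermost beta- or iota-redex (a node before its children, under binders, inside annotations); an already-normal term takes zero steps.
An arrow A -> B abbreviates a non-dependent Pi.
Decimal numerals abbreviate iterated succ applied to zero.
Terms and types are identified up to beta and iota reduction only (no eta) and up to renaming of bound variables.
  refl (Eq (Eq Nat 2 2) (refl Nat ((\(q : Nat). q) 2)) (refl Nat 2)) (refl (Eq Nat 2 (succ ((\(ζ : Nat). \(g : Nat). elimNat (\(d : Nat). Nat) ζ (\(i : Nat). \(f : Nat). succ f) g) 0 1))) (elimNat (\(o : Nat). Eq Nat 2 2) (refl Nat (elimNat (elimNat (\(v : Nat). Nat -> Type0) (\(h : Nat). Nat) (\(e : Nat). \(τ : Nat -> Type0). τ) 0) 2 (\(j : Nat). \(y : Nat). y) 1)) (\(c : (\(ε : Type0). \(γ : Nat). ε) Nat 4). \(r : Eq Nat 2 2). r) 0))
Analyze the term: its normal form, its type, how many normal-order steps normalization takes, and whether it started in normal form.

normal form:
  refl (Eq (Eq Nat 2 2) (refl Nat 2) (refl Nat 2)) (refl (Eq Nat 2 2) (refl Nat 2))
inferred type:
  Eq (Eq (Eq Nat 2 2) (refl Nat 2) (refl Nat 2)) (refl (Eq Nat 2 2) (refl Nat 2)) (refl (Eq Nat 2 2) (refl Nat 2))
normal-order step count: 12
term was already normal: no
first redex: a beta-redex


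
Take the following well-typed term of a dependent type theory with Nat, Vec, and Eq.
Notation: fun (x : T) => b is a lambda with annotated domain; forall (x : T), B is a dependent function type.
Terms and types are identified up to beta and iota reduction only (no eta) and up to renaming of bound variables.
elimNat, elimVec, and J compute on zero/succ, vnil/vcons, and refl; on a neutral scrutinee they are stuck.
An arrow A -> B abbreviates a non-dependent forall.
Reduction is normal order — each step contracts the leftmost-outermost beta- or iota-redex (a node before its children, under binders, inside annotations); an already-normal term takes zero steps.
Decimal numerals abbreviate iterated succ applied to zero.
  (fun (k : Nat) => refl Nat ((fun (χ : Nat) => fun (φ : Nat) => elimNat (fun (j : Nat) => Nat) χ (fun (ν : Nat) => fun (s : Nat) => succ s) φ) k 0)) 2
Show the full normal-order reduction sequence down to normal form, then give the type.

reduction (normal order):
  (fun (k : Nat) => refl Nat ((fun (χ : Nat) => fun (φ : Nat) => elimNat (fun (j : Nat) => Nat) χ (fun (ν : Nat) => fun (s : Nat) => succ s) φ) k 0)) 2
  ~> refl Nat ((fun (k : Nat) => fun (χ : Nat) => elimNat (fun (φ : Nat) => Nat) k (fun (j : Nat) => fun (ν : Nat) => succ ν) χ) 2 0)
  ~> refl Nat ((fun (k : Nat) => elimNat (fun (χ : Nat) => Nat) 2 (fun (φ : Nat) => fun (j : Nat) => succ j) k) 0)
  ~> refl Nat (elimNat (fun (k : Nat) => Nat) 2 (fun (χ : Nat) => fun (φ : Nat) => succ φ) 0)
  ~> refl Nat 2
the term's type:
  Eq Nat 2 2
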